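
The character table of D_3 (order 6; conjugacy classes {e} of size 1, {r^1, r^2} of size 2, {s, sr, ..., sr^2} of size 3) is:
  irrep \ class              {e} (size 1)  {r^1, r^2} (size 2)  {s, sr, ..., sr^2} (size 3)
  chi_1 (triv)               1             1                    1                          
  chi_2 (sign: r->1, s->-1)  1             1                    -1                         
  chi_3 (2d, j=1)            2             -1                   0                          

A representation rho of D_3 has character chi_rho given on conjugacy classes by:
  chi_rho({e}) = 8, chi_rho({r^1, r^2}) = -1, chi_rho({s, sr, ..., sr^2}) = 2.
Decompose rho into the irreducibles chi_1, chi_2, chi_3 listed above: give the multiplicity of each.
Multiplicities: chi_1: 2, chi_2: 0, chi_3: 3.

Argument: Use <chi_rho, chi> = (1/|G|) sum_C |C| * chi_rho(C) * conj(chi(C)) with |G| = 6 for each irreducible chi in the table:
  <chi_rho, chi_1> = (1/6)[1*(8)*conj(1) + 2*(-1)*conj(1) + 3*(2)*conj(1)]
      = (1/6)[(8) + (-2) + (6)] = 12/6 = 2
  <chi_rho, chi_2> = (1/6)[1*(8)*conj(1) + 2*(-1)*conj(1) + 3*(2)*conj(-1)]
      = (1/6)[(8) + (-2) + (-6)] = 0/6 = 0
  <chi_rho, chi_3> = (1/6)[1*(8)*conj(2) + 2*(-1)*conj(-1) + 3*(2)*conj(0)]
      = (1/6)[(16) + (2) + (0)] = 18/6 = 3
Dimension check: dim(rho) = sum (mult * dim) = 2*1 + 0*1 + 3*2 = 8 = chi_rho(e) = 8.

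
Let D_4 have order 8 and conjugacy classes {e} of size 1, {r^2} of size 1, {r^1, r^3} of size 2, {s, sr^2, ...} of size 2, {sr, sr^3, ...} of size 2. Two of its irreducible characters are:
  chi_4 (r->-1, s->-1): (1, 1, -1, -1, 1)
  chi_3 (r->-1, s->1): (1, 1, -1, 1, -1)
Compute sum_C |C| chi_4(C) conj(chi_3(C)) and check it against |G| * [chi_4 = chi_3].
Sum = 0; so <chi_4, chi_3> = 0 (distinct irreducibles are orthogonal).

Argument: Compute term by term over conjugacy classes (|C| * chi_4(C) * conj(chi_3(C))):
  1*(1)*conj(1) + 1*(1)*conj(1) + 2*(-1)*conj(-1) + 2*(-1)*conj(1) + 2*(1)*conj(-1)
  = (1) + (1) + (2) + (-2) + (-2)
  = 0.
Dividing by |G| = 8 gives 0/8 = 0, matching the row-orthogonality relation <chi_4, chi_3> = [chi_4 = chi_3].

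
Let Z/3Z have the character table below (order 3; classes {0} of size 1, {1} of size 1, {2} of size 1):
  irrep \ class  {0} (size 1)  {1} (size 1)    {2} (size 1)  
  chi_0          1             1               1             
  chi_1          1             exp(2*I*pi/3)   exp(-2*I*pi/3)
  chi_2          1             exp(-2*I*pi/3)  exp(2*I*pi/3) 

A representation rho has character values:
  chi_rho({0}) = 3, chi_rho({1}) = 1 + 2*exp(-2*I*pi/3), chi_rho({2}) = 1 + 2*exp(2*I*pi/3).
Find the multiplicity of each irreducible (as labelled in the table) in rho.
Multiplicities: chi_0: 1, chi_1: 0, chi_2: 2.

Proof sketch: Use <chi_rho, chi> = (1/|G|) sum_C |C| * chi_rho(C) * conj(chi(C)) with |G| = 3 for each irreducible chi in the table:
  <chi_rho, chi_0> = (1/3)[1*(3)*conj(1) + 1*(1 + 2*exp(-2*I*pi/3))*conj(1) + 1*(1 + 2*exp(2*I*pi/3))*conj(1)]
      = (1/3)[(3) + (1 + 2*exp(-2*I*pi/3)) + (1 + 2*exp(2*I*pi/3))] = 3/3 = 1
  <chi_rho, chi_1> = (1/3)[1*(3)*conj(1) + 1*(1 + 2*exp(-2*I*pi/3))*conj(exp(2*I*pi/3)) + 1*(1 + 2*exp(2*I*pi/3))*conj(exp(-2*I*pi/3))]
      = (1/3)[(3) + (exp(-2*I*pi/3) + 2*exp(2*I*pi/3)) + (2*exp(-2*I*pi/3) + exp(2*I*pi/3))] = 0/3 = 0
  <chi_rho, chi_2> = (1/3)[1*(3)*conj(1) + 1*(1 + 2*exp(-2*I*pi/3))*conj(exp(-2*I*pi/3)) + 1*(1 + 2*exp(2*I*pi/3))*conj(exp(2*I*pi/3))]
      = (1/3)[(3) + (2 + exp(2*I*pi/3)) + (2 + exp(-2*I*pi/3))] = 6/3 = 2
(Exp terms are combined using exp(i*s)*conj(exp(i*t)) = exp(i*(s-t)), and sums of them are collapsed using the identity that for every m > 1 the m distinct m-th roots of unity sum to 0, e.g. 1 + exp(2*I*pi/3) + exp(-2*I*pi/3) = 0.)
Dimension check: dim(rho) = sum (mult * dim) = 1*1 + 0*1 + 2*1 = 3 = chi_rho(e) = 3.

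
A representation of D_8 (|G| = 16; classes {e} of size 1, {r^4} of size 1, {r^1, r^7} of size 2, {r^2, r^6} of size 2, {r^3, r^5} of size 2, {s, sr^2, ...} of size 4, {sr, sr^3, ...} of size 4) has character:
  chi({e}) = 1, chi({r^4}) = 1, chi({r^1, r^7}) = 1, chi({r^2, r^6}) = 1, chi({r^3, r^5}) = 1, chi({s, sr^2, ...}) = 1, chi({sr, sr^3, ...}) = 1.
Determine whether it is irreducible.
Irreducible: <chi, chi> = 1.

Argument: <chi, chi> = (1/|G|) sum_C |C| * |chi(C)|^2 = (1/16)[1*|1|^2 + 1*|1|^2 + 2*|1|^2 + 2*|1|^2 + 2*|1|^2 + 4*|1|^2 + 4*|1|^2]
  = (1/16)[(1) + (1) + (2) + (2) + (2) + (4) + (4)] = 16/16 = 1.
A character is irreducible iff <chi, chi> = 1, so this representation is irreducible.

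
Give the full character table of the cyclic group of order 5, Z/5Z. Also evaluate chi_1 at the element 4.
Character table of Z/5Z (irreps indexed chi_0,...,chi_4 with chi_k(m) = zeta_5^(k*m), zeta_5 = exp(2*pi*i/5)):
  irrep \ class  {0} (size 1)  {1} (size 1)    {2} (size 1)    {3} (size 1)    {4} (size 1)  
  chi_0          1             1               1               1               1             
  chi_1          1             exp(2*I*pi/5)   exp(4*I*pi/5)   exp(-4*I*pi/5)  exp(-2*I*pi/5)
  chi_2          1             exp(4*I*pi/5)   exp(-2*I*pi/5)  exp(2*I*pi/5)   exp(-4*I*pi/5)
  chi_3          1             exp(-4*I*pi/5)  exp(2*I*pi/5)   exp(-2*I*pi/5)  exp(4*I*pi/5) 
  chi_4          1             exp(-2*I*pi/5)  exp(-4*I*pi/5)  exp(4*I*pi/5)   exp(2*I*pi/5) 

Spot check: chi_1(4) = zeta_5^(1*4) = zeta_5^4 = exp(-2*I*pi/5).

Argument: Z/5Z is abelian, so all 5 irreducible complex representations are 1-dimensional. They are given by chi_k(m) = zeta_5^(k*m) for k = 0,...,4. Row orthogonality: sum_m chi_k(m) conj(chi_l(m)) = 5 * [k = l].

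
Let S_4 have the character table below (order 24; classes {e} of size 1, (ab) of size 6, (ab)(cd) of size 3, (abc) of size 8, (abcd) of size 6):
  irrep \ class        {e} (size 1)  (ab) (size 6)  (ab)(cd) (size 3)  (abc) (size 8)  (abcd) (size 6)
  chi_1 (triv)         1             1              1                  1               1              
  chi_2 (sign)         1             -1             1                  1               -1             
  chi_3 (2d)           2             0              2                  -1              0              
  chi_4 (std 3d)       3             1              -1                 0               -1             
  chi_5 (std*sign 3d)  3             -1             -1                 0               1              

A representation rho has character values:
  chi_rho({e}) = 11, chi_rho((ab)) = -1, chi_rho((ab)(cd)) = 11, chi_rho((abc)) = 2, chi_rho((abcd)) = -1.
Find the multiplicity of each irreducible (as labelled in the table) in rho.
Multiplicities: chi_1: 2, chi_2: 3, chi_3: 3, chi_4: 0, chi_5: 0.

Reasoning: Use <chi_rho, chi> = (1/|G|) sum_C |C| * chi_rho(C) * conj(chi(C)) with |G| = 24 for each irreducible chi in the table:
  <chi_rho, chi_1> = (1/24)[1*(11)*conj(1) + 6*(-1)*conj(1) + 3*(11)*conj(1) + 8*(2)*conj(1) + 6*(-1)*conj(1)]
      = (1/24)[(11) + (-6) + (33) + (16) + (-6)] = 48/24 = 2
  <chi_rho, chi_2> = (1/24)[1*(11)*conj(1) + 6*(-1)*conj(-1) + 3*(11)*conj(1) + 8*(2)*conj(1) + 6*(-1)*conj(-1)]
      = (1/24)[(11) + (6) + (33) + (16) + (6)] = 72/24 = 3
  <chi_rho, chi_3> = (1/24)[1*(11)*conj(2) + 6*(-1)*conj(0) + 3*(11)*conj(2) + 8*(2)*conj(-1) + 6*(-1)*conj(0)]
      = (1/24)[(22) + (0) + (66) + (-16) + (0)] = 72/24 = 3
  <chi_rho, chi_4> = (1/24)[1*(11)*conj(3) + 6*(-1)*conj(1) + 3*(11)*conj(-1) + 8*(2)*conj(0) + 6*(-1)*conj(-1)]
      = (1/24)[(33) + (-6) + (-33) + (0) + (6)] = 0/24 = 0
  <chi_rho, chi_5> = (1/24)[1*(11)*conj(3) + 6*(-1)*conj(-1) + 3*(11)*conj(-1) + 8*(2)*conj(0) + 6*(-1)*conj(1)]
      = (1/24)[(33) + (6) + (-33) + (0) + (-6)] = 0/24 = 0
Dimension check: dim(rho) = sum (mult * dim) = 2*1 + 3*1 + 3*2 + 0*3 + 0*3 = 11 = chi_rho(e) = 11.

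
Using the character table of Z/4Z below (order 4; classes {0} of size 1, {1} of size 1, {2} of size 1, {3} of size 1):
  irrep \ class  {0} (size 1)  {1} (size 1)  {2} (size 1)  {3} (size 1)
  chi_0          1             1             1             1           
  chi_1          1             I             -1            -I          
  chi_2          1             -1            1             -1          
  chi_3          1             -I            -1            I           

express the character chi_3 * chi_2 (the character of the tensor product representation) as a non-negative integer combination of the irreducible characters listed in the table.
chi_3 tensor chi_2 = chi_1 (all other irreducibles have multiplicity 0).

Why: The character of a tensor product is the pointwise product (chi_3 * chi_2)(C) = chi_3(C) * chi_2(C):
  {0}: (1)*(1), {1}: (-I)*(-1), {2}: (-1)*(1), {3}: (I)*(-1)
so (chi_3 * chi_2) takes values
  {0} -> 1, {1} -> I, {2} -> -1, {3} -> -I.
Now take the inner product of this character with each irreducible chi from the table, <chi_3*chi_2, chi> = (1/4) sum_C |C| (chi_3*chi_2)(C) conj(chi(C)):
  <chi_3*chi_2, chi_0> = (1/4)[1*(1)*conj(1) + 1*(I)*conj(1) + 1*(-1)*conj(1) + 1*(-I)*conj(1)]
      = (1/4)[(1) + (I) + (-1) + (-I)] = 0/4 = 0
  <chi_3*chi_2, chi_1> = (1/4)[1*(1)*conj(1) + 1*(I)*conj(I) + 1*(-1)*conj(-1) + 1*(-I)*conj(-I)]
      = (1/4)[(1) + (1) + (1) + (1)] = 4/4 = 1
  <chi_3*chi_2, chi_2> = (1/4)[1*(1)*conj(1) + 1*(I)*conj(-1) + 1*(-1)*conj(1) + 1*(-I)*conj(-1)]
      = (1/4)[(1) + (-I) + (-1) + (I)] = 0/4 = 0
  <chi_3*chi_2, chi_3> = (1/4)[1*(1)*conj(1) + 1*(I)*conj(-I) + 1*(-1)*conj(-1) + 1*(-I)*conj(I)]
      = (1/4)[(1) + (-1) + (1) + (-1)] = 0/4 = 0
(Exp terms are combined using exp(i*s)*conj(exp(i*t)) = exp(i*(s-t)), and sums of them are collapsed using the identity that for every m > 1 the m distinct m-th roots of unity sum to 0, e.g. 1 + exp(2*I*pi/3) + exp(-2*I*pi/3) = 0.)
Hence the multiplicities are chi_1: 1. Dimension check: dim(chi_3)*dim(chi_2) = 1*1 = 1 and sum (mult * dim) = 1*1 = 1.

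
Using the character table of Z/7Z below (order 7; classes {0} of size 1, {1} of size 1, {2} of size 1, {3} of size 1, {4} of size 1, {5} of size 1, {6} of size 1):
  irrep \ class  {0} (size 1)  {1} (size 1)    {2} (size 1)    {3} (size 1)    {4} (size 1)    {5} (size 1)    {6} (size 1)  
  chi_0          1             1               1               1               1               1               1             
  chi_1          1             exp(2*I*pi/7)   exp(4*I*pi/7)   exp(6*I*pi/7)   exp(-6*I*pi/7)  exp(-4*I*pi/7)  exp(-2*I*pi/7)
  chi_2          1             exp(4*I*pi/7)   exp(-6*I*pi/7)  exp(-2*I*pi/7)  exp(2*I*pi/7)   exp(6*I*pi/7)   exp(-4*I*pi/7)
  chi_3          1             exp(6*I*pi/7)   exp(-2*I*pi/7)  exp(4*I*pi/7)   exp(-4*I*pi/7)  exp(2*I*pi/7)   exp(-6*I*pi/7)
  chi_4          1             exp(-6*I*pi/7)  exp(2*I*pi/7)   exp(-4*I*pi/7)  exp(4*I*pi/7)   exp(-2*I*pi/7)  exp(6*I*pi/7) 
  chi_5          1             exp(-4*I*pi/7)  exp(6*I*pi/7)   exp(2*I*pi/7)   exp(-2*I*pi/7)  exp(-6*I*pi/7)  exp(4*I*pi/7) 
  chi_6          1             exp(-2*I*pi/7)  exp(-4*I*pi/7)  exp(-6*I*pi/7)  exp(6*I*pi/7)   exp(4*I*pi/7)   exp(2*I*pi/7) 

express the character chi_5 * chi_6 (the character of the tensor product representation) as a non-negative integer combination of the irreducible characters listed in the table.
chi_5 tensor chi_6 = chi_4 (all other irreducibles have multiplicity 0).

Argument: The character of a tensor product is the pointwise product (chi_5 * chi_6)(C) = chi_5(C) * chi_6(C):
  {0}: (1)*(1), {1}: (exp(-4*I*pi/7))*(exp(-2*I*pi/7)), {2}: (exp(6*I*pi/7))*(exp(-4*I*pi/7)), {3}: (exp(2*I*pi/7))*(exp(-6*I*pi/7)), {4}: (exp(-2*I*pi/7))*(exp(6*I*pi/7)), {5}: (exp(-6*I*pi/7))*(exp(4*I*pi/7)), {6}: (exp(4*I*pi/7))*(exp(2*I*pi/7))
so (chi_5 * chi_6) takes values
  {0} -> 1, {1} -> exp(-6*I*pi/7), {2} -> exp(2*I*pi/7), {3} -> exp(-4*I*pi/7), {4} -> exp(4*I*pi/7), {5} -> exp(-2*I*pi/7), {6} -> exp(6*I*pi/7).
Now take the inner product of this character with each irreducible chi from the table, <chi_5*chi_6, chi> = (1/7) sum_C |C| (chi_5*chi_6)(C) conj(chi(C)):
  <chi_5*chi_6, chi_0> = (1/7)[1*(1)*conj(1) + 1*(exp(-6*I*pi/7))*conj(1) + 1*(exp(2*I*pi/7))*conj(1) + 1*(exp(-4*I*pi/7))*conj(1) + 1*(exp(4*I*pi/7))*conj(1) + 1*(exp(-2*I*pi/7))*conj(1) + 1*(exp(6*I*pi/7))*conj(1)]
      = (1/7)[(1) + (exp(-6*I*pi/7)) + (exp(2*I*pi/7)) + (exp(-4*I*pi/7)) + (exp(4*I*pi/7)) + (exp(-2*I*pi/7)) + (exp(6*I*pi/7))] = 0/7 = 0
  <chi_5*chi_6, chi_1> = (1/7)[1*(1)*conj(1) + 1*(exp(-6*I*pi/7))*conj(exp(2*I*pi/7)) + 1*(exp(2*I*pi/7))*conj(exp(4*I*pi/7)) + 1*(exp(-4*I*pi/7))*conj(exp(6*I*pi/7)) + 1*(exp(4*I*pi/7))*conj(exp(-6*I*pi/7)) + 1*(exp(-2*I*pi/7))*conj(exp(-4*I*pi/7)) + 1*(exp(6*I*pi/7))*conj(exp(-2*I*pi/7))]
      = (1/7)[(1) + (exp(6*I*pi/7)) + (exp(-2*I*pi/7)) + (exp(4*I*pi/7)) + (exp(-4*I*pi/7)) + (exp(2*I*pi/7)) + (exp(-6*I*pi/7))] = 0/7 = 0
  <chi_5*chi_6, chi_2> = (1/7)[1*(1)*conj(1) + 1*(exp(-6*I*pi/7))*conj(exp(4*I*pi/7)) + 1*(exp(2*I*pi/7))*conj(exp(-6*I*pi/7)) + 1*(exp(-4*I*pi/7))*conj(exp(-2*I*pi/7)) + 1*(exp(4*I*pi/7))*conj(exp(2*I*pi/7)) + 1*(exp(-2*I*pi/7))*conj(exp(6*I*pi/7)) + 1*(exp(6*I*pi/7))*conj(exp(-4*I*pi/7))]
      = (1/7)[(1) + (exp(4*I*pi/7)) + (exp(-6*I*pi/7)) + (exp(-2*I*pi/7)) + (exp(2*I*pi/7)) + (exp(6*I*pi/7)) + (exp(-4*I*pi/7))] = 0/7 = 0
  <chi_5*chi_6, chi_3> = (1/7)[1*(1)*conj(1) + 1*(exp(-6*I*pi/7))*conj(exp(6*I*pi/7)) + 1*(exp(2*I*pi/7))*conj(exp(-2*I*pi/7)) + 1*(exp(-4*I*pi/7))*conj(exp(4*I*pi/7)) + 1*(exp(4*I*pi/7))*conj(exp(-4*I*pi/7)) + 1*(exp(-2*I*pi/7))*conj(exp(2*I*pi/7)) + 1*(exp(6*I*pi/7))*conj(exp(-6*I*pi/7))]
      = (1/7)[(1) + (exp(2*I*pi/7)) + (exp(4*I*pi/7)) + (exp(6*I*pi/7)) + (exp(-6*I*pi/7)) + (exp(-4*I*pi/7)) + (exp(-2*I*pi/7))] = 0/7 = 0
  <chi_5*chi_6, chi_4> = (1/7)[1*(1)*conj(1) + 1*(exp(-6*I*pi/7))*conj(exp(-6*I*pi/7)) + 1*(exp(2*I*pi/7))*conj(exp(2*I*pi/7)) + 1*(exp(-4*I*pi/7))*conj(exp(-4*I*pi/7)) + 1*(exp(4*I*pi/7))*conj(exp(4*I*pi/7)) + 1*(exp(-2*I*pi/7))*conj(exp(-2*I*pi/7)) + 1*(exp(6*I*pi/7))*conj(exp(6*I*pi/7))]
      = (1/7)[(1) + (1) + (1) + (1) + (1) + (1) + (1)] = 7/7 = 1
  <chi_5*chi_6, chi_5> = (1/7)[1*(1)*conj(1) + 1*(exp(-6*I*pi/7))*conj(exp(-4*I*pi/7)) + 1*(exp(2*I*pi/7))*conj(exp(6*I*pi/7)) + 1*(exp(-4*I*pi/7))*conj(exp(2*I*pi/7)) + 1*(exp(4*I*pi/7))*conj(exp(-2*I*pi/7)) + 1*(exp(-2*I*pi/7))*conj(exp(-6*I*pi/7)) + 1*(exp(6*I*pi/7))*conj(exp(4*I*pi/7))]
      = (1/7)[(1) + (exp(-2*I*pi/7)) + (exp(-4*I*pi/7)) + (exp(-6*I*pi/7)) + (exp(6*I*pi/7)) + (exp(4*I*pi/7)) + (exp(2*I*pi/7))] = 0/7 = 0
  <chi_5*chi_6, chi_6> = (1/7)[1*(1)*conj(1) + 1*(exp(-6*I*pi/7))*conj(exp(-2*I*pi/7)) + 1*(exp(2*I*pi/7))*conj(exp(-4*I*pi/7)) + 1*(exp(-4*I*pi/7))*conj(exp(-6*I*pi/7)) + 1*(exp(4*I*pi/7))*conj(exp(6*I*pi/7)) + 1*(exp(-2*I*pi/7))*conj(exp(4*I*pi/7)) + 1*(exp(6*I*pi/7))*conj(exp(2*I*pi/7))]
      = (1/7)[(1) + (exp(-4*I*pi/7)) + (exp(6*I*pi/7)) + (exp(2*I*pi/7)) + (exp(-2*I*pi/7)) + (exp(-6*I*pi/7)) + (exp(4*I*pi/7))] = 0/7 = 0
(Exp terms are combined using exp(i*s)*conj(exp(i*t)) = exp(i*(s-t)), and sums of them are collapsed using the identity that for every m > 1 the m distinct m-th roots of unity sum to 0, e.g. 1 + exp(2*I*pi/3) + exp(-2*I*pi/3) = 0.)
Hence the multiplicities are chi_4: 1. Dimension check: dim(chi_5)*dim(chi_6) = 1*1 = 1 and sum (mult * dim) = 1*1 = 1.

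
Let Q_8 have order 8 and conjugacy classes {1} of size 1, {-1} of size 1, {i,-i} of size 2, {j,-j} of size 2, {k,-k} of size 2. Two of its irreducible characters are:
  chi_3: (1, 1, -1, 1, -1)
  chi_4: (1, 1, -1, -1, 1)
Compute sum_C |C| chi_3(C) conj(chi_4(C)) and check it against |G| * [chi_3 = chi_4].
Sum = 0; so <chi_3, chi_4> = 0 (distinct irreducibles are orthogonal).

Argument: Compute term by term over conjugacy classes (|C| * chi_3(C) * conj(chi_4(C))):
  1*(1)*conj(1) + 1*(1)*conj(1) + 2*(-1)*conj(-1) + 2*(1)*conj(-1) + 2*(-1)*conj(1)
  = (1) + (1) + (2) + (-2) + (-2)
  = 0.
Dividing by |G| = 8 gives 0/8 = 0, matching the row-orthogonality relation <chi_3, chi_4> = [chi_3 = chi_4].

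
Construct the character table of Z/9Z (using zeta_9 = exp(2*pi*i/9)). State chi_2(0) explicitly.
Character table of Z/9Z (irreps indexed chi_0,...,chi_8 with chi_k(m) = zeta_9^(k*m), zeta_9 = exp(2*pi*i/9)):
  irrep \ class  {0} (size 1)  {1} (size 1)    {2} (size 1)    {3} (size 1)    {4} (size 1)    {5} (size 1)    {6} (size 1)    {7} (size 1)    {8} (size 1)  
  chi_0          1             1               1               1               1               1               1               1               1             
  chi_1          1             exp(2*I*pi/9)   exp(4*I*pi/9)   exp(2*I*pi/3)   exp(8*I*pi/9)   exp(-8*I*pi/9)  exp(-2*I*pi/3)  exp(-4*I*pi/9)  exp(-2*I*pi/9)
  chi_2          1             exp(4*I*pi/9)   exp(8*I*pi/9)   exp(-2*I*pi/3)  exp(-2*I*pi/9)  exp(2*I*pi/9)   exp(2*I*pi/3)   exp(-8*I*pi/9)  exp(-4*I*pi/9)
  chi_3          1             exp(2*I*pi/3)   exp(-2*I*pi/3)  1               exp(2*I*pi/3)   exp(-2*I*pi/3)  1               exp(2*I*pi/3)   exp(-2*I*pi/3)
  chi_4          1             exp(8*I*pi/9)   exp(-2*I*pi/9)  exp(2*I*pi/3)   exp(-4*I*pi/9)  exp(4*I*pi/9)   exp(-2*I*pi/3)  exp(2*I*pi/9)   exp(-8*I*pi/9)
  chi_5          1             exp(-8*I*pi/9)  exp(2*I*pi/9)   exp(-2*I*pi/3)  exp(4*I*pi/9)   exp(-4*I*pi/9)  exp(2*I*pi/3)   exp(-2*I*pi/9)  exp(8*I*pi/9) 
  chi_6          1             exp(-2*I*pi/3)  exp(2*I*pi/3)   1               exp(-2*I*pi/3)  exp(2*I*pi/3)   1               exp(-2*I*pi/3)  exp(2*I*pi/3) 
  chi_7          1             exp(-4*I*pi/9)  exp(-8*I*pi/9)  exp(2*I*pi/3)   exp(2*I*pi/9)   exp(-2*I*pi/9)  exp(-2*I*pi/3)  exp(8*I*pi/9)   exp(4*I*pi/9) 
  chi_8          1             exp(-2*I*pi/9)  exp(-4*I*pi/9)  exp(-2*I*pi/3)  exp(-8*I*pi/9)  exp(8*I*pi/9)   exp(2*I*pi/3)   exp(4*I*pi/9)   exp(2*I*pi/9) 

Spot check: chi_2(0) = zeta_9^(2*0) = zeta_9^0 = 1.

Working: Z/9Z is abelian, so all 9 irreducible complex representations are 1-dimensional. They are given by chi_k(m) = zeta_9^(k*m) for k = 0,...,8. Row orthogonality: sum_m chi_k(m) conj(chi_l(m)) = 9 * [k = l].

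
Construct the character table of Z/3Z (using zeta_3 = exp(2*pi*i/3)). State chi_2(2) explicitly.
Character table of Z/3Z (irreps indexed chi_0,...,chi_2 with chi_k(m) = zeta_3^(k*m), zeta_3 = exp(2*pi*i/3)):
  irrep \ class  {0} (size 1)  {1} (size 1)    {2} (size 1)  
  chi_0          1             1               1             
  chi_1          1             exp(2*I*pi/3)   exp(-2*I*pi/3)
  chi_2          1             exp(-2*I*pi/3)  exp(2*I*pi/3) 

Spot check: chi_2(2) = zeta_3^(2*2) = zeta_3^4 = exp(2*I*pi/3).

Derivation: Z/3Z is abelian, so all 3 irreducible complex representations are 1-dimensional. They are given by chi_k(m) = zeta_3^(k*m) for k = 0,...,2. Row orthogonality: sum_m chi_k(m) conj(chi_l(m)) = 3 * [k = l].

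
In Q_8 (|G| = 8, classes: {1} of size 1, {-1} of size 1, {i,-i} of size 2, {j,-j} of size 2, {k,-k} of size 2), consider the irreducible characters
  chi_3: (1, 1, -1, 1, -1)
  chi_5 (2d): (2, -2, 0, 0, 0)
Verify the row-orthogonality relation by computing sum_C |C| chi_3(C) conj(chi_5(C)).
Sum = 0; so <chi_3, chi_5> = 0 (distinct irreducibles are orthogonal).

Justification: Compute term by term over conjugacy classes (|C| * chi_3(C) * conj(chi_5(C))):
  1*(1)*conj(2) + 1*(1)*conj(-2) + 2*(-1)*conj(0) + 2*(1)*conj(0) + 2*(-1)*conj(0)
  = (2) + (-2) + (0) + (0) + (0)
  = 0.
Dividing by |G| = 8 gives 0/8 = 0, matching the row-orthogonality relation <chi_3, chi_5> = [chi_3 = chi_5].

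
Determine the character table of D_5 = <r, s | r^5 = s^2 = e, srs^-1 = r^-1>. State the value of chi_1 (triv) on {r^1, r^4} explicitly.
Conjugacy classes: {e} of size 1, {r^1, r^4} of size 2, {r^2, r^3} of size 2, {s, sr, ..., sr^4} of size 5.
Character table:
  irrep \ class              {e} (size 1)  {r^1, r^4} (size 2)  {r^2, r^3} (size 2)  {s, sr, ..., sr^4} (size 5)
  chi_1 (triv)               1             1                    1                    1                          
  chi_2 (sign: r->1, s->-1)  1             1                    1                    -1                         
  chi_3 (2d, j=1)            2             -1/2 + sqrt(5)/2     -sqrt(5)/2 - 1/2     0                          
  chi_4 (2d, j=2)            2             -sqrt(5)/2 - 1/2     -1/2 + sqrt(5)/2     0                          

Spot check: chi_1 (triv) on {r^1, r^4} = 1.

Argument: D_5 has order 2*5 = 10 with 4 conjugacy classes, hence 4 irreducibles. Sum of squared dims 1 + 1 + 4 + 4 = 10 = |G|. Linear characters come from the abelianisation; the 2-dimensional irreps have character r^k -> 2*cos(2*pi*j*k/5), reflections -> 0.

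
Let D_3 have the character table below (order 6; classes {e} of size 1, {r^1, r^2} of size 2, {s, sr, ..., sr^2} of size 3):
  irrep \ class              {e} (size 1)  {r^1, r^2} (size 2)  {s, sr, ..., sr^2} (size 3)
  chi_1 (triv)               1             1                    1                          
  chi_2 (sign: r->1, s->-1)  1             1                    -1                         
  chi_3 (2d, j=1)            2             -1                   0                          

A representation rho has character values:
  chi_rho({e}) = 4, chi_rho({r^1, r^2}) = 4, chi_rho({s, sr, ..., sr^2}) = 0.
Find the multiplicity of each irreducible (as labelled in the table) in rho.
Multiplicities: chi_1: 2, chi_2: 2, chi_3: 0.

Explanation: Use <chi_rho, chi> = (1/|G|) sum_C |C| * chi_rho(C) * conj(chi(C)) with |G| = 6 for each irreducible chi in the table:
  <chi_rho, chi_1> = (1/6)[1*(4)*conj(1) + 2*(4)*conj(1) + 3*(0)*conj(1)]
      = (1/6)[(4) + (8) + (0)] = 12/6 = 2
  <chi_rho, chi_2> = (1/6)[1*(4)*conj(1) + 2*(4)*conj(1) + 3*(0)*conj(-1)]
      = (1/6)[(4) + (8) + (0)] = 12/6 = 2
  <chi_rho, chi_3> = (1/6)[1*(4)*conj(2) + 2*(4)*conj(-1) + 3*(0)*conj(0)]
      = (1/6)[(8) + (-8) + (0)] = 0/6 = 0
Dimension check: dim(rho) = sum (mult * dim) = 2*1 + 2*1 + 0*2 = 4 = chi_rho(e) = 4.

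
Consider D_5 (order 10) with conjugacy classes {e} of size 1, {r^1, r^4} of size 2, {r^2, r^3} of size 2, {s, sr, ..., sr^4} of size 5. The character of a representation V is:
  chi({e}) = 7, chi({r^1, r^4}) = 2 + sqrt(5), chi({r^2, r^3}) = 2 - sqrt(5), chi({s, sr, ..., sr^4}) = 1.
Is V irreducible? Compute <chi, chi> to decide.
Not irreducible (reducible): <chi, chi> = 9 > 1.

Reasoning: <chi, chi> = (1/|G|) sum_C |C| * |chi(C)|^2 = (1/10)[1*|7|^2 + 2*|2 + sqrt(5)|^2 + 2*|2 - sqrt(5)|^2 + 5*|1|^2]
  = (1/10)[(49) + (8*sqrt(5) + 18) + (18 - 8*sqrt(5)) + (5)] = 90/10 = 9.
A character is irreducible iff <chi, chi> = 1, so this representation is reducible.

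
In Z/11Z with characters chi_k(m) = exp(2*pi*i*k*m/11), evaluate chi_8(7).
chi_8(7) = zeta_11^56 = exp(2*I*pi/11)

Explanation: chi_8(7) = zeta_11^(8*7) = zeta_11^56. Since zeta_11^11 = 1, this equals zeta_11^1 = exp(2*pi*i*1/11) = exp(2*I*pi/11).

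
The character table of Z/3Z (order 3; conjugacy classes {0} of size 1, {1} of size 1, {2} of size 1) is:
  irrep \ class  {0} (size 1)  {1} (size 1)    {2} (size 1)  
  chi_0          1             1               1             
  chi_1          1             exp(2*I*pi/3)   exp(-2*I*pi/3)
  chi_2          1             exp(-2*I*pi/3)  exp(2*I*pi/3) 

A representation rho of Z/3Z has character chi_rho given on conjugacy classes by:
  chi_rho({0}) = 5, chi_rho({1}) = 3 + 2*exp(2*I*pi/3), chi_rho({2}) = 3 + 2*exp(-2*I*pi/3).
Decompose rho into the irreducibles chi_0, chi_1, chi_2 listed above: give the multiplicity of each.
Multiplicities: chi_0: 3, chi_1: 2, chi_2: 0.

Argument: Use <chi_rho, chi> = (1/|G|) sum_C |C| * chi_rho(C) * conj(chi(C)) with |G| = 3 for each irreducible chi in the table:
  <chi_rho, chi_0> = (1/3)[1*(5)*conj(1) + 1*(3 + 2*exp(2*I*pi/3))*conj(1) + 1*(3 + 2*exp(-2*I*pi/3))*conj(1)]
      = (1/3)[(5) + (3 + 2*exp(2*I*pi/3)) + (3 + 2*exp(-2*I*pi/3))] = 9/3 = 3
  <chi_rho, chi_1> = (1/3)[1*(5)*conj(1) + 1*(3 + 2*exp(2*I*pi/3))*conj(exp(2*I*pi/3)) + 1*(3 + 2*exp(-2*I*pi/3))*conj(exp(-2*I*pi/3))]
      = (1/3)[(5) + (2 + 3*exp(-2*I*pi/3)) + (2 + 3*exp(2*I*pi/3))] = 6/3 = 2
  <chi_rho, chi_2> = (1/3)[1*(5)*conj(1) + 1*(3 + 2*exp(2*I*pi/3))*conj(exp(-2*I*pi/3)) + 1*(3 + 2*exp(-2*I*pi/3))*conj(exp(2*I*pi/3))]
      = (1/3)[(5) + (2*exp(-2*I*pi/3) + 3*exp(2*I*pi/3)) + (3*exp(-2*I*pi/3) + 2*exp(2*I*pi/3))] = 0/3 = 0
(Exp terms are combined using exp(i*s)*conj(exp(i*t)) = exp(i*(s-t)), and sums of them are collapsed using the identity that for every m > 1 the m distinct m-th roots of unity sum to 0, e.g. 1 + exp(2*I*pi/3) + exp(-2*I*pi/3) = 0.)
Dimension check: dim(rho) = sum (mult * dim) = 3*1 + 2*1 + 0*1 = 5 = chi_rho(e) = 5.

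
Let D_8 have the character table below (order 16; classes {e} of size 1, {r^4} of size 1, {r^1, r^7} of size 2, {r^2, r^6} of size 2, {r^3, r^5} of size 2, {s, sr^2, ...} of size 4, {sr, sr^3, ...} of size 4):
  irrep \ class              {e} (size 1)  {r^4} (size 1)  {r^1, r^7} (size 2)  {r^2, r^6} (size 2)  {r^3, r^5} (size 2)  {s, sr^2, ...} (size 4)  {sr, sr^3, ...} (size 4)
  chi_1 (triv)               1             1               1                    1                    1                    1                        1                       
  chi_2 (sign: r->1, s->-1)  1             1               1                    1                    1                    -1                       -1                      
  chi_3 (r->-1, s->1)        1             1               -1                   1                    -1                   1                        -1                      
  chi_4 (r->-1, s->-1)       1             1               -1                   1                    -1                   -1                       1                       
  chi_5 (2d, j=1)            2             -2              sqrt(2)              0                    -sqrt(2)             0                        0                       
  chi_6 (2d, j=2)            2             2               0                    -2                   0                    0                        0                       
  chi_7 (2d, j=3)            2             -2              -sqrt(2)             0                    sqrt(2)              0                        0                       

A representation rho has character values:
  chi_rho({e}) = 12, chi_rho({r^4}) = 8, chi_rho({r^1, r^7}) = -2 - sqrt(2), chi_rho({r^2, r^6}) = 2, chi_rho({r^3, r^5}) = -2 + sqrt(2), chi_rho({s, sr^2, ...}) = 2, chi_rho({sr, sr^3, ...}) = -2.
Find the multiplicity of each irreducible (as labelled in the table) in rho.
Multiplicities: chi_1: 1, chi_2: 1, chi_3: 3, chi_4: 1, chi_5: 0, chi_6: 2, chi_7: 1.

Use <chi_rho, chi> = (1/|G|) sum_C |C| * chi_rho(C) * conj(chi(C)) with |G| = 16 for each irreducible chi in the table:
  <chi_rho, chi_1> = (1/16)[1*(12)*conj(1) + 1*(8)*conj(1) + 2*(-2 - sqrt(2))*conj(1) + 2*(2)*conj(1) + 2*(-2 + sqrt(2))*conj(1) + 4*(2)*conj(1) + 4*(-2)*conj(1)]
      = (1/16)[(12) + (8) + (-4 - 2*sqrt(2)) + (4) + (-4 + 2*sqrt(2)) + (8) + (-8)] = 16/16 = 1
  <chi_rho, chi_2> = (1/16)[1*(12)*conj(1) + 1*(8)*conj(1) + 2*(-2 - sqrt(2))*conj(1) + 2*(2)*conj(1) + 2*(-2 + sqrt(2))*conj(1) + 4*(2)*conj(-1) + 4*(-2)*conj(-1)]
      = (1/16)[(12) + (8) + (-4 - 2*sqrt(2)) + (4) + (-4 + 2*sqrt(2)) + (-8) + (8)] = 16/16 = 1
  <chi_rho, chi_3> = (1/16)[1*(12)*conj(1) + 1*(8)*conj(1) + 2*(-2 - sqrt(2))*conj(-1) + 2*(2)*conj(1) + 2*(-2 + sqrt(2))*conj(-1) + 4*(2)*conj(1) + 4*(-2)*conj(-1)]
      = (1/16)[(12) + (8) + (2*sqrt(2) + 4) + (4) + (4 - 2*sqrt(2)) + (8) + (8)] = 48/16 = 3
  <chi_rho, chi_4> = (1/16)[1*(12)*conj(1) + 1*(8)*conj(1) + 2*(-2 - sqrt(2))*conj(-1) + 2*(2)*conj(1) + 2*(-2 + sqrt(2))*conj(-1) + 4*(2)*conj(-1) + 4*(-2)*conj(1)]
      = (1/16)[(12) + (8) + (2*sqrt(2) + 4) + (4) + (4 - 2*sqrt(2)) + (-8) + (-8)] = 16/16 = 1
  <chi_rho, chi_5> = (1/16)[1*(12)*conj(2) + 1*(8)*conj(-2) + 2*(-2 - sqrt(2))*conj(sqrt(2)) + 2*(2)*conj(0) + 2*(-2 + sqrt(2))*conj(-sqrt(2)) + 4*(2)*conj(0) + 4*(-2)*conj(0)]
      = (1/16)[(24) + (-16) + (-4*sqrt(2) - 4) + (0) + (-4 + 4*sqrt(2)) + (0) + (0)] = 0/16 = 0
  <chi_rho, chi_6> = (1/16)[1*(12)*conj(2) + 1*(8)*conj(2) + 2*(-2 - sqrt(2))*conj(0) + 2*(2)*conj(-2) + 2*(-2 + sqrt(2))*conj(0) + 4*(2)*conj(0) + 4*(-2)*conj(0)]
      = (1/16)[(24) + (16) + (0) + (-8) + (0) + (0) + (0)] = 32/16 = 2
  <chi_rho, chi_7> = (1/16)[1*(12)*conj(2) + 1*(8)*conj(-2) + 2*(-2 - sqrt(2))*conj(-sqrt(2)) + 2*(2)*conj(0) + 2*(-2 + sqrt(2))*conj(sqrt(2)) + 4*(2)*conj(0) + 4*(-2)*conj(0)]
      = (1/16)[(24) + (-16) + (4 + 4*sqrt(2)) + (0) + (4 - 4*sqrt(2)) + (0) + (0)] = 16/16 = 1
Dimension check: dim(rho) = sum (mult * dim) = 1*1 + 1*1 + 3*1 + 1*1 + 0*2 + 2*2 + 1*2 = 12 = chi_rho(e) = 12.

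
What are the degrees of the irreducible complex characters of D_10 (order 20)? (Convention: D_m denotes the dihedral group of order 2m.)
Dimensions: 1, 1, 1, 1, 2, 2, 2, 2

Solution. There are 8 irreducibles (= number of conjugacy classes). Their dimensions d_i satisfy sum d_i^2 = |G| = 20: 1 + 1 + 1 + 1 + 4 + 4 + 4 + 4 = 20.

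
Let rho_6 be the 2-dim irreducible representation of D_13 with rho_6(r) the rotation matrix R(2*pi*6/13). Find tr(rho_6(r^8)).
chi_{rho_6}(r^8) = 2*cos(2*pi*6*8/13) = -2*cos(5*pi/13)

Working: rho_6(r^8) is rotation by angle 2*pi*6*8/13, whose trace is 2*cos(2*pi*6*8/13) = -2*cos(5*pi/13).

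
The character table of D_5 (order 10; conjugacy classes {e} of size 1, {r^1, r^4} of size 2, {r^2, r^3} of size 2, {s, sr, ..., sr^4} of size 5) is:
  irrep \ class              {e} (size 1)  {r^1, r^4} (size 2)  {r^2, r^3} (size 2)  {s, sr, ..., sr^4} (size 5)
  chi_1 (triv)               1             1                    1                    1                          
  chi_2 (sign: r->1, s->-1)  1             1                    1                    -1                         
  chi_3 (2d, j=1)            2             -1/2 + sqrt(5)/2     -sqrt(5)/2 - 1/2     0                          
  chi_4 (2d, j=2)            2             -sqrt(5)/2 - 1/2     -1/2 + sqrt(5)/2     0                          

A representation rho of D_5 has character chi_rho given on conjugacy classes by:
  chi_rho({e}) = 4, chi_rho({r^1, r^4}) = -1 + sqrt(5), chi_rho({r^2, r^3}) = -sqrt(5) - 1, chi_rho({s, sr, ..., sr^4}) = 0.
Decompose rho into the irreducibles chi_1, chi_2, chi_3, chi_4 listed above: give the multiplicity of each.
Multiplicities: chi_1: 0, chi_2: 0, chi_3: 2, chi_4: 0.

Use <chi_rho, chi> = (1/|G|) sum_C |C| * chi_rho(C) * conj(chi(C)) with |G| = 10 for each irreducible chi in the table:
  <chi_rho, chi_1> = (1/10)[1*(4)*conj(1) + 2*(-1 + sqrt(5))*conj(1) + 2*(-sqrt(5) - 1)*conj(1) + 5*(0)*conj(1)]
      = (1/10)[(4) + (-2 + 2*sqrt(5)) + (-2*sqrt(5) - 2) + (0)] = 0/10 = 0
  <chi_rho, chi_2> = (1/10)[1*(4)*conj(1) + 2*(-1 + sqrt(5))*conj(1) + 2*(-sqrt(5) - 1)*conj(1) + 5*(0)*conj(-1)]
      = (1/10)[(4) + (-2 + 2*sqrt(5)) + (-2*sqrt(5) - 2) + (0)] = 0/10 = 0
  <chi_rho, chi_3> = (1/10)[1*(4)*conj(2) + 2*(-1 + sqrt(5))*conj(-1/2 + sqrt(5)/2) + 2*(-sqrt(5) - 1)*conj(-sqrt(5)/2 - 1/2) + 5*(0)*conj(0)]
      = (1/10)[(8) + (6 - 2*sqrt(5)) + (2*sqrt(5) + 6) + (0)] = 20/10 = 2
  <chi_rho, chi_4> = (1/10)[1*(4)*conj(2) + 2*(-1 + sqrt(5))*conj(-sqrt(5)/2 - 1/2) + 2*(-sqrt(5) - 1)*conj(-1/2 + sqrt(5)/2) + 5*(0)*conj(0)]
      = (1/10)[(8) + (-4) + (-4) + (0)] = 0/10 = 0
Dimension check: dim(rho) = sum (mult * dim) = 0*1 + 0*1 + 2*2 + 0*2 = 4 = chi_rho(e) = 4.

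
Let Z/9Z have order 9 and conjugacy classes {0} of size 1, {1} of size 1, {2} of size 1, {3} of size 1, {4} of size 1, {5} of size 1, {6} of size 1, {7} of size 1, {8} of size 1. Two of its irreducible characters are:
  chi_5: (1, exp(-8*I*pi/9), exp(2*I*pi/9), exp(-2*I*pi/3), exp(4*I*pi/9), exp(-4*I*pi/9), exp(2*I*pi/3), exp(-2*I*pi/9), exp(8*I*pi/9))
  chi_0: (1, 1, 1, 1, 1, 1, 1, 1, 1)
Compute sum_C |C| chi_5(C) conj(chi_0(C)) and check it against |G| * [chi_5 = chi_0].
Sum = 0; so <chi_5, chi_0> = 0 (distinct irreducibles are orthogonal).

Details: Compute term by term over conjugacy classes (|C| * chi_5(C) * conj(chi_0(C))):
  1*(1)*conj(1) + 1*(exp(-8*I*pi/9))*conj(1) + 1*(exp(2*I*pi/9))*conj(1) + 1*(exp(-2*I*pi/3))*conj(1) + 1*(exp(4*I*pi/9))*conj(1) + 1*(exp(-4*I*pi/9))*conj(1) + 1*(exp(2*I*pi/3))*conj(1) + 1*(exp(-2*I*pi/9))*conj(1) + 1*(exp(8*I*pi/9))*conj(1)
  = (1) + (exp(-8*I*pi/9)) + (exp(2*I*pi/9)) + (exp(-2*I*pi/3)) + (exp(4*I*pi/9)) + (exp(-4*I*pi/9)) + (exp(2*I*pi/3)) + (exp(-2*I*pi/9)) + (exp(8*I*pi/9))
  = 0.
(Exp terms are combined using exp(i*s)*conj(exp(i*t)) = exp(i*(s-t)), and sums of them are collapsed using the identity that for every m > 1 the m distinct m-th roots of unity sum to 0, e.g. 1 + exp(2*I*pi/3) + exp(-2*I*pi/3) = 0.)
Dividing by |G| = 9 gives 0/9 = 0, matching the row-orthogonality relation <chi_5, chi_0> = [chi_5 = chi_0].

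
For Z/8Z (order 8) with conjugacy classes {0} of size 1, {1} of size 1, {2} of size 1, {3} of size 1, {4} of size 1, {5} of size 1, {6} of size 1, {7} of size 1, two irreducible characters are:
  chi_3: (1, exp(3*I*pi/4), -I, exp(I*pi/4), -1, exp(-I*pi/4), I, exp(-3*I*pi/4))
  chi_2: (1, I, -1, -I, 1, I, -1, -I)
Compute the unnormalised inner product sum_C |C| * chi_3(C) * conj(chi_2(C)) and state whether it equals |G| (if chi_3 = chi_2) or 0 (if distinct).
Sum = 0; so <chi_3, chi_2> = 0 (distinct irreducibles are orthogonal).

Argument: Compute term by term over conjugacy classes (|C| * chi_3(C) * conj(chi_2(C))):
  1*(1)*conj(1) + 1*(exp(3*I*pi/4))*conj(I) + 1*(-I)*conj(-1) + 1*(exp(I*pi/4))*conj(-I) + 1*(-1)*conj(1) + 1*(exp(-I*pi/4))*conj(I) + 1*(I)*conj(-1) + 1*(exp(-3*I*pi/4))*conj(-I)
  = (1) + (-exp(-3*I*pi/4)) + (I) + (exp(3*I*pi/4)) + (-1) + (-exp(I*pi/4)) + (-I) + (exp(-I*pi/4))
  = 0.
(Exp terms are combined using exp(i*s)*conj(exp(i*t)) = exp(i*(s-t)), and sums of them are collapsed using the identity that for every m > 1 the m distinct m-th roots of unity sum to 0, e.g. 1 + exp(2*I*pi/3) + exp(-2*I*pi/3) = 0.)
Dividing by |G| = 8 gives 0/8 = 0, matching the row-orthogonality relation <chi_3, chi_2> = [chi_3 = chi_2].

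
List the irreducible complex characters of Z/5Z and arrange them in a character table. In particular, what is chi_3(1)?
Character table of Z/5Z (irreps indexed chi_0,...,chi_4 with chi_k(m) = zeta_5^(k*m), zeta_5 = exp(2*pi*i/5)):
  irrep \ class  {0} (size 1)  {1} (size 1)    {2} (size 1)    {3} (size 1)    {4} (size 1)  
  chi_0          1             1               1               1               1             
  chi_1          1             exp(2*I*pi/5)   exp(4*I*pi/5)   exp(-4*I*pi/5)  exp(-2*I*pi/5)
  chi_2          1             exp(4*I*pi/5)   exp(-2*I*pi/5)  exp(2*I*pi/5)   exp(-4*I*pi/5)
  chi_3          1             exp(-4*I*pi/5)  exp(2*I*pi/5)   exp(-2*I*pi/5)  exp(4*I*pi/5) 
  chi_4          1             exp(-2*I*pi/5)  exp(-4*I*pi/5)  exp(4*I*pi/5)   exp(2*I*pi/5) 

Spot check: chi_3(1) = zeta_5^(3*1) = zeta_5^3 = exp(-4*I*pi/5).

Argument: Z/5Z is abelian, so all 5 irreducible complex representations are 1-dimensional. They are given by chi_k(m) = zeta_5^(k*m) for k = 0,...,4. Row orthogonality: sum_m chi_k(m) conj(chi_l(m)) = 5 * [k = l].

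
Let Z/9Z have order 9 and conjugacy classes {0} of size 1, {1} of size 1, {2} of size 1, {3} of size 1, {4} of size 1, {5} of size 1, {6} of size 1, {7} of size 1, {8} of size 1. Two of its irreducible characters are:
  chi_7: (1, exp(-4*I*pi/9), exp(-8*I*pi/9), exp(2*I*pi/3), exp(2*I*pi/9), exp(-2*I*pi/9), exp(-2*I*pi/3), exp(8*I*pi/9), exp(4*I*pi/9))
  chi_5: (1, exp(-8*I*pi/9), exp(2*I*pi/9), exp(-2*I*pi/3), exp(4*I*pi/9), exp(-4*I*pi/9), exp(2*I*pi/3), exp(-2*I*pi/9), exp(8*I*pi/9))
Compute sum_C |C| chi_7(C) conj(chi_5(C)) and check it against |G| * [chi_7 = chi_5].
Sum = 0; so <chi_7, chi_5> = 0 (distinct irreducibles are orthogonal).

Compute term by term over conjugacy classes (|C| * chi_7(C) * conj(chi_5(C))):
  1*(1)*conj(1) + 1*(exp(-4*I*pi/9))*conj(exp(-8*I*pi/9)) + 1*(exp(-8*I*pi/9))*conj(exp(2*I*pi/9)) + 1*(exp(2*I*pi/3))*conj(exp(-2*I*pi/3)) + 1*(exp(2*I*pi/9))*conj(exp(4*I*pi/9)) + 1*(exp(-2*I*pi/9))*conj(exp(-4*I*pi/9)) + 1*(exp(-2*I*pi/3))*conj(exp(2*I*pi/3)) + 1*(exp(8*I*pi/9))*conj(exp(-2*I*pi/9)) + 1*(exp(4*I*pi/9))*conj(exp(8*I*pi/9))
  = (1) + (exp(4*I*pi/9)) + (exp(8*I*pi/9)) + (exp(-2*I*pi/3)) + (exp(-2*I*pi/9)) + (exp(2*I*pi/9)) + (exp(2*I*pi/3)) + (exp(-8*I*pi/9)) + (exp(-4*I*pi/9))
  = 0.
(Exp terms are combined using exp(i*s)*conj(exp(i*t)) = exp(i*(s-t)), and sums of them are collapsed using the identity that for every m > 1 the m distinct m-th roots of unity sum to 0, e.g. 1 + exp(2*I*pi/3) + exp(-2*I*pi/3) = 0.)
Dividing by |G| = 9 gives 0/9 = 0, matching the row-orthogonality relation <chi_7, chi_5> = [chi_7 = chi_5].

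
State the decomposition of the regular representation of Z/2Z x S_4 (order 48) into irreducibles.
Each irreducible V_i of dimension d_i appears with multiplicity d_i, i.e. rho_reg = (direct sum over all irreducibles V_i) d_i V_i. The irreducible dimensions for Z/2Z x S_4 are 1, 1, 1, 1, 2, 2, 3, 3, 3, 3: 4 irreducibles of dimension 1, each with multiplicity 1; 2 irreducibles of dimension 2, each with multiplicity 2; 4 irreducibles of dimension 3, each with multiplicity 3. Total dimension 4*1*1 + 2*2*2 + 4*3*3 = 48 = |G|.

Reasoning: General theorem: in the regular representation of a finite group G, each irreducible appears with multiplicity equal to its dimension. Check: dim(rho_reg) = sum d_i^2 = 1 + 1 + 1 + 1 + 4 + 4 + 9 + 9 + 9 + 9 = 48 = |G|.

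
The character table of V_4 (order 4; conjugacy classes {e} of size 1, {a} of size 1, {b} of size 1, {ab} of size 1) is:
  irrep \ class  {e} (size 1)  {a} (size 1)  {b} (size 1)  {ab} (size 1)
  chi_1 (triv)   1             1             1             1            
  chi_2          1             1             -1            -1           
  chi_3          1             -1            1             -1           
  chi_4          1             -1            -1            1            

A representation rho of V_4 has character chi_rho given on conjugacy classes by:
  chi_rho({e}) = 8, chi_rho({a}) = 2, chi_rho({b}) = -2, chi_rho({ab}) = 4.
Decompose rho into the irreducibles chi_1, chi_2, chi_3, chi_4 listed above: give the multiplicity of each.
Multiplicities: chi_1: 3, chi_2: 2, chi_3: 0, chi_4: 3.

Argument: Use <chi_rho, chi> = (1/|G|) sum_C |C| * chi_rho(C) * conj(chi(C)) with |G| = 4 for each irreducible chi in the table:
  <chi_rho, chi_1> = (1/4)[1*(8)*conj(1) + 1*(2)*conj(1) + 1*(-2)*conj(1) + 1*(4)*conj(1)]
      = (1/4)[(8) + (2) + (-2) + (4)] = 12/4 = 3
  <chi_rho, chi_2> = (1/4)[1*(8)*conj(1) + 1*(2)*conj(1) + 1*(-2)*conj(-1) + 1*(4)*conj(-1)]
      = (1/4)[(8) + (2) + (2) + (-4)] = 8/4 = 2
  <chi_rho, chi_3> = (1/4)[1*(8)*conj(1) + 1*(2)*conj(-1) + 1*(-2)*conj(1) + 1*(4)*conj(-1)]
      = (1/4)[(8) + (-2) + (-2) + (-4)] = 0/4 = 0
  <chi_rho, chi_4> = (1/4)[1*(8)*conj(1) + 1*(2)*conj(-1) + 1*(-2)*conj(-1) + 1*(4)*conj(1)]
      = (1/4)[(8) + (-2) + (2) + (4)] = 12/4 = 3
Dimension check: dim(rho) = sum (mult * dim) = 3*1 + 2*1 + 0*1 + 3*1 = 8 = chi_rho(e) = 8.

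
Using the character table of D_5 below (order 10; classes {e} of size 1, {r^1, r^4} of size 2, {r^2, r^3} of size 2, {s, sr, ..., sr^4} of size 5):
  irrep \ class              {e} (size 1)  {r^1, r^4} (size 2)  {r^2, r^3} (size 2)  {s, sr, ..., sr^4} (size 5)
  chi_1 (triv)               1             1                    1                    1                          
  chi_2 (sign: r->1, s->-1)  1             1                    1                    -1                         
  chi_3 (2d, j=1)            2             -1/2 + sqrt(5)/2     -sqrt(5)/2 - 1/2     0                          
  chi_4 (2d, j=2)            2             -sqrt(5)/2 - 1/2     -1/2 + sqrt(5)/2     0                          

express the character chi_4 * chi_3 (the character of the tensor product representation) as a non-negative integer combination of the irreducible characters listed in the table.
chi_4 tensor chi_3 = chi_3 + chi_4 (all other irreducibles have multiplicity 0).

The character of a tensor product is the pointwise product (chi_4 * chi_3)(C) = chi_4(C) * chi_3(C):
  {e}: (2)*(2), {r^1, r^4}: (-sqrt(5)/2 - 1/2)*(-1/2 + sqrt(5)/2), {r^2, r^3}: (-1/2 + sqrt(5)/2)*(-sqrt(5)/2 - 1/2), {s, sr, ..., sr^4}: (0)*(0)
so (chi_4 * chi_3) takes values
  {e} -> 4, {r^1, r^4} -> -1, {r^2, r^3} -> -1, {s, sr, ..., sr^4} -> 0.
Now take the inner product of this character with each irreducible chi from the table, <chi_4*chi_3, chi> = (1/10) sum_C |C| (chi_4*chi_3)(C) conj(chi(C)):
  <chi_4*chi_3, chi_1> = (1/10)[1*(4)*conj(1) + 2*(-1)*conj(1) + 2*(-1)*conj(1) + 5*(0)*conj(1)]
      = (1/10)[(4) + (-2) + (-2) + (0)] = 0/10 = 0
  <chi_4*chi_3, chi_2> = (1/10)[1*(4)*conj(1) + 2*(-1)*conj(1) + 2*(-1)*conj(1) + 5*(0)*conj(-1)]
      = (1/10)[(4) + (-2) + (-2) + (0)] = 0/10 = 0
  <chi_4*chi_3, chi_3> = (1/10)[1*(4)*conj(2) + 2*(-1)*conj(-1/2 + sqrt(5)/2) + 2*(-1)*conj(-sqrt(5)/2 - 1/2) + 5*(0)*conj(0)]
      = (1/10)[(8) + (1 - sqrt(5)) + (1 + sqrt(5)) + (0)] = 10/10 = 1
  <chi_4*chi_3, chi_4> = (1/10)[1*(4)*conj(2) + 2*(-1)*conj(-sqrt(5)/2 - 1/2) + 2*(-1)*conj(-1/2 + sqrt(5)/2) + 5*(0)*conj(0)]
      = (1/10)[(8) + (1 + sqrt(5)) + (1 - sqrt(5)) + (0)] = 10/10 = 1
Hence the multiplicities are chi_3: 1, chi_4: 1. Dimension check: dim(chi_4)*dim(chi_3) = 2*2 = 4 and sum (mult * dim) = 1*2 + 1*2 = 4.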